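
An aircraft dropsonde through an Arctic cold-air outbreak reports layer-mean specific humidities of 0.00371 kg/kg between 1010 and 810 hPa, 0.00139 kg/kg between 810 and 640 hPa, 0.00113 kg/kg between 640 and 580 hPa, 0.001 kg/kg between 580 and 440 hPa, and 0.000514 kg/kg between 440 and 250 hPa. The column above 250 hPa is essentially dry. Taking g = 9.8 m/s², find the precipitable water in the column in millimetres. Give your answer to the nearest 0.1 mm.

Precipitable water is the column-integrated vapour mass per unit area: PW = (1/g) Σ q̄ Δp, with q in kg/kg and Δp in Pa (1 kg/m² of water = 1 mm).
Layer 1010–810 hPa: Δp = 200 hPa = 20000 Pa, q̄ = 0.00371 kg/kg → 0.00371 × 20000 / 9.8 = 7.57 mm
Layer 810–640 hPa: Δp = 170 hPa = 17000 Pa, q̄ = 0.00139 kg/kg → 0.00139 × 17000 / 9.8 = 2.41 mm
Layer 640–580 hPa: Δp = 60 hPa = 6000 Pa, q̄ = 0.00113 kg/kg → 0.00113 × 6000 / 9.8 = 0.69 mm
Layer 580–440 hPa: Δp = 140 hPa = 14000 Pa, q̄ = 0.001 kg/kg → 0.001 × 14000 / 9.8 = 1.43 mm
Layer 440–250 hPa: Δp = 190 hPa = 19000 Pa, q̄ = 0.000514 kg/kg → 0.000514 × 19000 / 9.8 = 1.00 mm
PW = 7.57 + 2.41 + 0.69 + 1.43 + 1.00 = 13.10 ≈ 13.1 mm.

PW ≈ 13.1 mm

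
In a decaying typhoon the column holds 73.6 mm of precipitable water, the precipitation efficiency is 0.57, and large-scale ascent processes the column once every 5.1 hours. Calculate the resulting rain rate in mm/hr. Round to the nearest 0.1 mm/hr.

R ≈ 8.2 mm/hr

Each overturning extracts ε × PW = 0.57 × 73.6 = 41.952 mm.
Rate = ε·PW / τ = 41.952 / 5.1 h = 8.2 mm/hr.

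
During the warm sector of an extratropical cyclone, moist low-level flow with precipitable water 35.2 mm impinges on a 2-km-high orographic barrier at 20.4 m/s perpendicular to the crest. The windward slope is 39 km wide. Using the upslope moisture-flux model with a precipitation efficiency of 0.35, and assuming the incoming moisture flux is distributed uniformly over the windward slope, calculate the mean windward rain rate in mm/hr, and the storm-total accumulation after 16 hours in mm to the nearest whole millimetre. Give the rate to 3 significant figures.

R ≈ 23.2 mm/hr; total ≈ 371 mm

Incoming column moisture flux per unit ridge length: F = V × PW = 20.4 × 35.2 = 718.08 mm·m/s.
Spread over the 39 km slope with efficiency ε = 0.35: R = ε·F/W = 0.35 × 718.08 / 39000 m = 6.444e-03 mm/s.
R = 6.444e-03 × 3600 = 23.2 mm/hr.
Over 16 h: total = 23.2 × 16 = 371.2 ≈ 371 mm.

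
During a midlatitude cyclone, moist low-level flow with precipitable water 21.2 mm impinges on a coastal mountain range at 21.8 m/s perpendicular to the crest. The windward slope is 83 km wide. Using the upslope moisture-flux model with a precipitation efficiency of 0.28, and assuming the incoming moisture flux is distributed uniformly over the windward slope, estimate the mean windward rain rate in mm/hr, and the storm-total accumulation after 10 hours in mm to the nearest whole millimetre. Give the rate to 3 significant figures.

Incoming column moisture flux per unit ridge length: F = V × PW = 21.8 × 21.2 = 462.16 mm·m/s.
Spread over the 83 km slope with efficiency ε = 0.28: R = ε·F/W = 0.28 × 462.16 / 83000 m = 1.559e-03 mm/s.
R = 1.559e-03 × 3600 = 5.61 mm/hr.
Over 10 h: total = 5.61 × 10 = 56.1 ≈ 56 mm.

R ≈ 5.61 mm/hr; total ≈ 56 mm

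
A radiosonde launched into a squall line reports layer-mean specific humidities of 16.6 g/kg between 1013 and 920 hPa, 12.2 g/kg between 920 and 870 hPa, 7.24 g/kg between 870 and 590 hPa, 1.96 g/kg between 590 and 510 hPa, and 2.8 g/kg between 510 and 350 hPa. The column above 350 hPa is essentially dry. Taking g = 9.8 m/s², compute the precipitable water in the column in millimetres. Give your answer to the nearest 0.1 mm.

Precipitable water is the column-integrated vapour mass per unit area: PW = (1/g) Σ q̄ Δp, with q in kg/kg and Δp in Pa (1 kg/m² of water = 1 mm).
Layer 1013–920 hPa: Δp = 93 hPa = 9300 Pa, q̄ = 0.0166 kg/kg → 0.0166 × 9300 / 9.8 = 15.75 mm
Layer 920–870 hPa: Δp = 50 hPa = 5000 Pa, q̄ = 0.0122 kg/kg → 0.0122 × 5000 / 9.8 = 6.22 mm
Layer 870–590 hPa: Δp = 280 hPa = 28000 Pa, q̄ = 0.00724 kg/kg → 0.00724 × 28000 / 9.8 = 20.69 mm
Layer 590–510 hPa: Δp = 80 hPa = 8000 Pa, q̄ = 0.00196 kg/kg → 0.00196 × 8000 / 9.8 = 1.60 mm
Layer 510–350 hPa: Δp = 160 hPa = 16000 Pa, q̄ = 0.0028 kg/kg → 0.0028 × 16000 / 9.8 = 4.57 mm
PW = 15.75 + 6.22 + 20.69 + 1.60 + 4.57 = 48.83 ≈ 48.8 mm.

PW ≈ 48.8 mm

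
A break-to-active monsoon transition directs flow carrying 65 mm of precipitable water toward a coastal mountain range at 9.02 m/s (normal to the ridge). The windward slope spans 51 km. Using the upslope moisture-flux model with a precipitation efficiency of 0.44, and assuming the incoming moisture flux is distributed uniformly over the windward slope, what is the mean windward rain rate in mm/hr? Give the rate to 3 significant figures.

R ≈ 18.2 mm/hr

Incoming column moisture flux per unit ridge length: F = V × PW = 9.02 × 65 = 586.3 mm·m/s.
Spread over the 51 km slope with efficiency ε = 0.44: R = ε·F/W = 0.44 × 586.3 / 51000 m = 5.058e-03 mm/s.
R = 5.058e-03 × 3600 = 18.2 mm/hr.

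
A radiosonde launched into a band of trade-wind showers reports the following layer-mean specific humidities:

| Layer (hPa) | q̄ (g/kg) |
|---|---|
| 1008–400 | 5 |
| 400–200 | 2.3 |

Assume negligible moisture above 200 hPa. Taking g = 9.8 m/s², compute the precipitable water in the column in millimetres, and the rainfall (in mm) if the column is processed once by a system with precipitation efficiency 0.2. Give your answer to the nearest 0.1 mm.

Precipitable water is the column-integrated vapour mass per unit area: PW = (1/g) Σ q̄ Δp, with q in kg/kg and Δp in Pa (1 kg/m² of water = 1 mm).
Layer 1008–400 hPa: Δp = 608 hPa = 60800 Pa, q̄ = 0.005 kg/kg → 0.005 × 60800 / 9.8 = 31.02 mm
Layer 400–200 hPa: Δp = 200 hPa = 20000 Pa, q̄ = 0.0023 kg/kg → 0.0023 × 20000 / 9.8 = 4.69 mm
PW = 31.02 + 4.69 = 35.71 ≈ 35.7 mm.
Rainfall = ε × PW = 0.2 × 35.7 = 7.1 mm.

PW ≈ 35.7 mm; rainfall ≈ 7.1 mm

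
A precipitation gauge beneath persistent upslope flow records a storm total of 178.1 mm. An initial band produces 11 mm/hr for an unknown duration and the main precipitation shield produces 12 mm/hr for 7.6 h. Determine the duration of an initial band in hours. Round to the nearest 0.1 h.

duration ≈ 7.9 h

Known phases: 12 × 7.6 = 91.2 mm.
Remaining depth = 178.1 − 91.2 = 86.9 mm.
Duration = 86.9 / 11 = 7.9 h.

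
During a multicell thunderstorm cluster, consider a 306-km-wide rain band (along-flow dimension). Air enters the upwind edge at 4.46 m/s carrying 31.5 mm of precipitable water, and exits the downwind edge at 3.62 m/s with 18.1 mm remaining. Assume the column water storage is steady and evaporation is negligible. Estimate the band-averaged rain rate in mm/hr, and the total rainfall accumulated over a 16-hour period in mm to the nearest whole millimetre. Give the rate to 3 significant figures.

Column moisture flux per unit crosswind length is F = V × PW.
Inflow: F_in = 4.46 × 31.5 = 140.49 mm·m/s
Outflow: F_out = 3.62 × 18.1 = 65.522 mm·m/s
Steady-state rate R = (F_in − F_out)/L = (140.49 − 65.522) / 306000 m = 2.450e-04 mm/s.
R = 2.450e-04 × 3600 = 0.882 mm/hr.
Over 16 h: total = 0.882 × 16 = 14.112 ≈ 14 mm.

R ≈ 0.882 mm/hr; total ≈ 14 mm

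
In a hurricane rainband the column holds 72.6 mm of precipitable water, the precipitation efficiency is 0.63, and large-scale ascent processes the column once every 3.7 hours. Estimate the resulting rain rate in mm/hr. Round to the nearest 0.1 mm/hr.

Each overturning extracts ε × PW = 0.63 × 72.6 = 45.738 mm.
Rate = ε·PW / τ = 45.738 / 3.7 h = 12.4 mm/hr.

R ≈ 12.4 mm/hr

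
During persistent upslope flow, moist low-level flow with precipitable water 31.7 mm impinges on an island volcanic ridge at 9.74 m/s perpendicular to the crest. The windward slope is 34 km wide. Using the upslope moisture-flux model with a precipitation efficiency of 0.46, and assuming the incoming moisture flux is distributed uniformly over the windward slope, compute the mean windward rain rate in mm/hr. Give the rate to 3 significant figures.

Incoming column moisture flux per unit ridge length: F = V × PW = 9.74 × 31.7 = 308.758 mm·m/s.
Spread over the 34 km slope with efficiency ε = 0.46: R = ε·F/W = 0.46 × 308.758 / 34000 m = 4.177e-03 mm/s.
R = 4.177e-03 × 3600 = 15.0 mm/hr.

R ≈ 15.0 mm/hr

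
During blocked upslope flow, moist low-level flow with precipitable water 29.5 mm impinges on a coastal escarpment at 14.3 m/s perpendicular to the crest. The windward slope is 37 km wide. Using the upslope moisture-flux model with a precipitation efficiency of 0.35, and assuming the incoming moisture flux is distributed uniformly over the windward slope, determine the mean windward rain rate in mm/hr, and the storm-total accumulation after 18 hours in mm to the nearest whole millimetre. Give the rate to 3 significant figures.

Incoming column moisture flux per unit ridge length: F = V × PW = 14.3 × 29.5 = 421.85 mm·m/s.
Spread over the 37 km slope with efficiency ε = 0.35: R = ε·F/W = 0.35 × 421.85 / 37000 m = 3.990e-03 mm/s.
R = 3.990e-03 × 3600 = 14.4 mm/hr.
Over 18 h: total = 14.4 × 18 = 259.2 ≈ 259 mm.

R ≈ 14.4 mm/hr; total ≈ 259 mm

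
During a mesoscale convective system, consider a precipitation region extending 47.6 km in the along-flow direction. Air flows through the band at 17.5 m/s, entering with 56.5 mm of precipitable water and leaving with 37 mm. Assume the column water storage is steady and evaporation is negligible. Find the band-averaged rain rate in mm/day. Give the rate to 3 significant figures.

R ≈ 619 mm/day

Column moisture flux per unit crosswind length is F = V × PW.
Inflow: F_in = 17.5 × 56.5 = 988.75 mm·m/s
Outflow: F_out = 17.5 × 37 = 647.5 mm·m/s
Steady-state rate R = (F_in − F_out)/L = (988.75 − 647.5) / 47600 m = 7.169e-03 mm/s.
R = 7.169e-03 × 3600 × 24 = 619 mm/day.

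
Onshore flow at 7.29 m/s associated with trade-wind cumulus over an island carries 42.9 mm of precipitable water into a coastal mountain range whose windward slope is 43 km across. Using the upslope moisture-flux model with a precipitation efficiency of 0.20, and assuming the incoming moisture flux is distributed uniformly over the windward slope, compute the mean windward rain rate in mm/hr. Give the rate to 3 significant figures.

R ≈ 5.24 mm/hr

Incoming column moisture flux per unit ridge length: F = V × PW = 7.29 × 42.9 = 312.741 mm·m/s.
Spread over the 43 km slope with efficiency ε = 0.20: R = ε·F/W = 0.20 × 312.741 / 43000 m = 1.455e-03 mm/s.
R = 1.455e-03 × 3600 = 5.24 mm/hr.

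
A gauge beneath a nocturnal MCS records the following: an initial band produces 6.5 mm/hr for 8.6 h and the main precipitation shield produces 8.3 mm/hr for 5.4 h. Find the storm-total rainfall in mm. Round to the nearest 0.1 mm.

total ≈ 100.7 mm

Total = Σ Rᵢ Δtᵢ = 6.5 × 8.6 + 8.3 × 5.4
      = 55.9 + 44.82 = 100.7 mm.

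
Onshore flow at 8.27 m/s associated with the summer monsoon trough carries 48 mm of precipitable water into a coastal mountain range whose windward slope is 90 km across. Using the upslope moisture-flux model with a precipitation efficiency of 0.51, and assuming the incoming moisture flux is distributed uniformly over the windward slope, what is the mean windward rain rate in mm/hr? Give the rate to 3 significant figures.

Incoming column moisture flux per unit ridge length: F = V × PW = 8.27 × 48 = 396.96 mm·m/s.
Spread over the 90 km slope with efficiency ε = 0.51: R = ε·F/W = 0.51 × 396.96 / 90000 m = 2.249e-03 mm/s.
R = 2.249e-03 × 3600 = 8.10 mm/hr.

R ≈ 8.10 mm/hr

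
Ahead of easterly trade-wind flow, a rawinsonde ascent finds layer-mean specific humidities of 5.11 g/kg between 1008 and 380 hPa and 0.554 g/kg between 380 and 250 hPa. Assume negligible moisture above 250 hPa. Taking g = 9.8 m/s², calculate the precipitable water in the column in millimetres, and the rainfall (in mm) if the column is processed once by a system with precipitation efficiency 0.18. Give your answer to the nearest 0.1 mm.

PW ≈ 33.5 mm; rainfall ≈ 6.0 mm

Precipitable water is the column-integrated vapour mass per unit area: PW = (1/g) Σ q̄ Δp, with q in kg/kg and Δp in Pa (1 kg/m² of water = 1 mm).
Layer 1008–380 hPa: Δp = 628 hPa = 62800 Pa, q̄ = 0.00511 kg/kg → 0.00511 × 62800 / 9.8 = 32.75 mm
Layer 380–250 hPa: Δp = 130 hPa = 13000 Pa, q̄ = 0.000554 kg/kg → 0.000554 × 13000 / 9.8 = 0.73 mm
PW = 32.75 + 0.73 = 33.48 ≈ 33.5 mm.
Rainfall = ε × PW = 0.18 × 33.5 = 6.0 mm.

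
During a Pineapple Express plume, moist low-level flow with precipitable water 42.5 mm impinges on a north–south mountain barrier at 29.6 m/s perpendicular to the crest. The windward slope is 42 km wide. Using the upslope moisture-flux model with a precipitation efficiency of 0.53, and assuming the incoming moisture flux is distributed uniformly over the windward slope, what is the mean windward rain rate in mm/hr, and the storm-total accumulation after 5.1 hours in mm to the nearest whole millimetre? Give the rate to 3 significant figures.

R ≈ 57.1 mm/hr; total ≈ 291 mm

Incoming column moisture flux per unit ridge length: F = V × PW = 29.6 × 42.5 = 1258 mm·m/s.
Spread over the 42 km slope with efficiency ε = 0.53: R = ε·F/W = 0.53 × 1258 / 42000 m = 1.587e-02 mm/s.
R = 1.587e-02 × 3600 = 57.1 mm/hr.
Over 5.1 h: total = 57.1 × 5.1 = 291.21 ≈ 291 mm.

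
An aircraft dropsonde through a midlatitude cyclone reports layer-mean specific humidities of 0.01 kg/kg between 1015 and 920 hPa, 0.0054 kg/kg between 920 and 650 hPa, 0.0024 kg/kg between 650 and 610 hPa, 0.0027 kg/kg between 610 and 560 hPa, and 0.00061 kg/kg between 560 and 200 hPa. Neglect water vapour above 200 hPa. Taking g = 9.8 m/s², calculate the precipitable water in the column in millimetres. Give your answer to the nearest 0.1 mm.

PW ≈ 29.2 mm

Precipitable water is the column-integrated vapour mass per unit area: PW = (1/g) Σ q̄ Δp, with q in kg/kg and Δp in Pa (1 kg/m² of water = 1 mm).
Layer 1015–920 hPa: Δp = 95 hPa = 9500 Pa, q̄ = 0.01 kg/kg → 0.01 × 9500 / 9.8 = 9.69 mm
Layer 920–650 hPa: Δp = 270 hPa = 27000 Pa, q̄ = 0.0054 kg/kg → 0.0054 × 27000 / 9.8 = 14.88 mm
Layer 650–610 hPa: Δp = 40 hPa = 4000 Pa, q̄ = 0.0024 kg/kg → 0.0024 × 4000 / 9.8 = 0.98 mm
Layer 610–560 hPa: Δp = 50 hPa = 5000 Pa, q̄ = 0.0027 kg/kg → 0.0027 × 5000 / 9.8 = 1.38 mm
Layer 560–200 hPa: Δp = 360 hPa = 36000 Pa, q̄ = 0.00061 kg/kg → 0.00061 × 36000 / 9.8 = 2.24 mm
PW = 9.69 + 14.88 + 0.98 + 1.38 + 2.24 = 29.17 ≈ 29.2 mm.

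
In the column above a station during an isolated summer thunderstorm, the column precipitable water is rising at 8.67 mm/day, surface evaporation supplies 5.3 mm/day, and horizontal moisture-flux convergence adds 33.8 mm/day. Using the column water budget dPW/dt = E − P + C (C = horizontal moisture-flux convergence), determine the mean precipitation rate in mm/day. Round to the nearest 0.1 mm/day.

dPW/dt = +8.67 mm/day.
P = E + C − dPW/dt = 5.3 + (33.8) − (+8.67) = 30.4 mm/day.

P ≈ 30.4 mm/day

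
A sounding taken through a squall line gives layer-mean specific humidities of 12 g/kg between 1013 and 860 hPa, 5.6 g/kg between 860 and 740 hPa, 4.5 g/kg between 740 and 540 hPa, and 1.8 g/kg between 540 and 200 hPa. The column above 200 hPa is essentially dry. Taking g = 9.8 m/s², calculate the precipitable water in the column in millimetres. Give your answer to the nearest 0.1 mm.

Precipitable water is the column-integrated vapour mass per unit area: PW = (1/g) Σ q̄ Δp, with q in kg/kg and Δp in Pa (1 kg/m² of water = 1 mm).
Layer 1013–860 hPa: Δp = 153 hPa = 15300 Pa, q̄ = 0.012 kg/kg → 0.012 × 15300 / 9.8 = 18.73 mm
Layer 860–740 hPa: Δp = 120 hPa = 12000 Pa, q̄ = 0.0056 kg/kg → 0.0056 × 12000 / 9.8 = 6.86 mm
Layer 740–540 hPa: Δp = 200 hPa = 20000 Pa, q̄ = 0.0045 kg/kg → 0.0045 × 20000 / 9.8 = 9.18 mm
Layer 540–200 hPa: Δp = 340 hPa = 34000 Pa, q̄ = 0.0018 kg/kg → 0.0018 × 34000 / 9.8 = 6.24 mm
PW = 18.73 + 6.86 + 9.18 + 6.24 = 41.01 ≈ 41.0 mm.

PW ≈ 41.0 mm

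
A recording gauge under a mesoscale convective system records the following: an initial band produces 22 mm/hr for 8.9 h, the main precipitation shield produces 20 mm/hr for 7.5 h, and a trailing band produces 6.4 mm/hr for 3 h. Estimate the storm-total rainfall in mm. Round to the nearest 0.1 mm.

total ≈ 365.0 mm

Total = Σ Rᵢ Δtᵢ = 22 × 8.9 + 20 × 7.5 + 6.4 × 3
      = 195.8 + 150 + 19.2 = 365.0 mm.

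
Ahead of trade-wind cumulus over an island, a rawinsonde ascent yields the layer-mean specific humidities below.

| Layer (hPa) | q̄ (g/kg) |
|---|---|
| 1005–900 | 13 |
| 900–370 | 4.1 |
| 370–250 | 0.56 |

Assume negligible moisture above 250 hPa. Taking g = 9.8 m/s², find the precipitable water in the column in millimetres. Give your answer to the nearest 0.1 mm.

PW ≈ 36.8 mm

Precipitable water is the column-integrated vapour mass per unit area: PW = (1/g) Σ q̄ Δp, with q in kg/kg and Δp in Pa (1 kg/m² of water = 1 mm).
Layer 1005–900 hPa: Δp = 105 hPa = 10500 Pa, q̄ = 0.013 kg/kg → 0.013 × 10500 / 9.8 = 13.93 mm
Layer 900–370 hPa: Δp = 530 hPa = 53000 Pa, q̄ = 0.0041 kg/kg → 0.0041 × 53000 / 9.8 = 22.17 mm
Layer 370–250 hPa: Δp = 120 hPa = 12000 Pa, q̄ = 0.00056 kg/kg → 0.00056 × 12000 / 9.8 = 0.69 mm
PW = 13.93 + 22.17 + 0.69 = 36.79 ≈ 36.8 mm.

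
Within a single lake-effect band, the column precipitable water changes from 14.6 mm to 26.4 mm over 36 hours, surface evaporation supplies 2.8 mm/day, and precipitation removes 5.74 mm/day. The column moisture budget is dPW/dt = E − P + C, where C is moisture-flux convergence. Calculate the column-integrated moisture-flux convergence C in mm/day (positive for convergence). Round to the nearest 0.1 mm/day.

dPW/dt = (26.4 − 14.6) mm / (36/24 day) = +7.867 mm/day.
C = dPW/dt − E + P = (+7.867) − 2.8 + 5.74 = 10.8 mm/day.

C ≈ 10.8 mm/day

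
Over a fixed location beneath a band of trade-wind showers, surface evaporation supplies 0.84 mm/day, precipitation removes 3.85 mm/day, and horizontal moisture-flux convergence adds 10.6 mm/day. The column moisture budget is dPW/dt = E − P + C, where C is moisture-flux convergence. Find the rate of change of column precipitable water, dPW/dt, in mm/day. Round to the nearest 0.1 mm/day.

dPW/dt ≈ 7.6 mm/day

dPW/dt = E − P + C = 0.84 − 3.85 + (10.6) = 7.6 mm/day.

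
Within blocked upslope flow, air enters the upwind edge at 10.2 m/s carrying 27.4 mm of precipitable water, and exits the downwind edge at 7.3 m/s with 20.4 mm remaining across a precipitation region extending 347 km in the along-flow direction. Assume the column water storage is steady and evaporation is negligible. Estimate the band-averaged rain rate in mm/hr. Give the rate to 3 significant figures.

Column moisture flux per unit crosswind length is F = V × PW.
Inflow: F_in = 10.2 × 27.4 = 279.48 mm·m/s
Outflow: F_out = 7.3 × 20.4 = 148.92 mm·m/s
Steady-state rate R = (F_in − F_out)/L = (279.48 − 148.92) / 347000 m = 3.763e-04 mm/s.
R = 3.763e-04 × 3600 = 1.35 mm/hr.

R ≈ 1.35 mm/hr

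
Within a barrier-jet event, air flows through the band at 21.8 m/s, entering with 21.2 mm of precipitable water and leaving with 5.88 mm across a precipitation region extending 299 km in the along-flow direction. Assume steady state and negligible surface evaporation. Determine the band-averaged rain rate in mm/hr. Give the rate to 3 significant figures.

Column moisture flux per unit crosswind length is F = V × PW.
Inflow: F_in = 21.8 × 21.2 = 462.16 mm·m/s
Outflow: F_out = 21.8 × 5.88 = 128.184 mm·m/s
Steady-state rate R = (F_in − F_out)/L = (462.16 − 128.184) / 299000 m = 1.117e-03 mm/s.
R = 1.117e-03 × 3600 = 4.02 mm/hr.

R ≈ 4.02 mm/hr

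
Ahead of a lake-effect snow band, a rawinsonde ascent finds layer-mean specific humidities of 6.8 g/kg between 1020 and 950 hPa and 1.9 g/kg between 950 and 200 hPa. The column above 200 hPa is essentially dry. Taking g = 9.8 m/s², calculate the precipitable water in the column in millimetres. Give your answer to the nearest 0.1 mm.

PW ≈ 19.4 mm

Precipitable water is the column-integrated vapour mass per unit area: PW = (1/g) Σ q̄ Δp, with q in kg/kg and Δp in Pa (1 kg/m² of water = 1 mm).
Layer 1020–950 hPa: Δp = 70 hPa = 7000 Pa, q̄ = 0.0068 kg/kg → 0.0068 × 7000 / 9.8 = 4.86 mm
Layer 950–200 hPa: Δp = 750 hPa = 75000 Pa, q̄ = 0.0019 kg/kg → 0.0019 × 75000 / 9.8 = 14.54 mm
PW = 4.86 + 14.54 = 19.40 ≈ 19.4 mm.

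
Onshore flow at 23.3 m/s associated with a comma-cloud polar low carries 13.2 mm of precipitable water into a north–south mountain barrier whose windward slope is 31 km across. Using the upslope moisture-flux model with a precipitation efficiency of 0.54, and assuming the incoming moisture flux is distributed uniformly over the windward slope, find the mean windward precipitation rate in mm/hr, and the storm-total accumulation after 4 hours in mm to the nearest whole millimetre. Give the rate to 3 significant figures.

R ≈ 19.3 mm/hr; total ≈ 77 mm

Incoming column moisture flux per unit ridge length: F = V × PW = 23.3 × 13.2 = 307.56 mm·m/s.
Spread over the 31 km slope with efficiency ε = 0.54: R = ε·F/W = 0.54 × 307.56 / 31000 m = 5.357e-03 mm/s.
R = 5.357e-03 × 3600 = 19.3 mm/hr.
Over 4 h: total = 19.3 × 4 = 77.2 ≈ 77 mm.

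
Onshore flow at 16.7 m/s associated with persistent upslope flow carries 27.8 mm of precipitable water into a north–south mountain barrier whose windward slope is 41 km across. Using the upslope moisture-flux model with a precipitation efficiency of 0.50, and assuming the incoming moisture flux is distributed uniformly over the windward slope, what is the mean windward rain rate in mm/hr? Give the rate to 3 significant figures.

Incoming column moisture flux per unit ridge length: F = V × PW = 16.7 × 27.8 = 464.26 mm·m/s.
Spread over the 41 km slope with efficiency ε = 0.50: R = ε·F/W = 0.50 × 464.26 / 41000 m = 5.662e-03 mm/s.
R = 5.662e-03 × 3600 = 20.4 mm/hr.

R ≈ 20.4 mm/hr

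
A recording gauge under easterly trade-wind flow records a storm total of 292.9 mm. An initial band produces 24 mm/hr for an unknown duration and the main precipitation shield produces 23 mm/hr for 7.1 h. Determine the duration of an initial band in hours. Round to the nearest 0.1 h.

Known phases: 23 × 7.1 = 163.3 mm.
Remaining depth = 292.9 − 163.3 = 129.6 mm.
Duration = 129.6 / 24 = 5.4 h.

duration ≈ 5.4 h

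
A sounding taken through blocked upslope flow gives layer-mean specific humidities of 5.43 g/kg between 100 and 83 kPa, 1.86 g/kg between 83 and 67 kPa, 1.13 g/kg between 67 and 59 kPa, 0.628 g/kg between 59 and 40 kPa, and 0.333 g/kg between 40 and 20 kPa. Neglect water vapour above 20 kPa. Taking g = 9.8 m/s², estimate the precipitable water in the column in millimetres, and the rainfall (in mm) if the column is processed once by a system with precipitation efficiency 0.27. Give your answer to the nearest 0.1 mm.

Precipitable water is the column-integrated vapour mass per unit area: PW = (1/g) Σ q̄ Δp, with q in kg/kg and Δp in Pa (1 kg/m² of water = 1 mm).
Layer 100–83 kPa: Δp = 170 hPa = 17000 Pa, q̄ = 0.00543 kg/kg → 0.00543 × 17000 / 9.8 = 9.42 mm
Layer 83–67 kPa: Δp = 160 hPa = 16000 Pa, q̄ = 0.00186 kg/kg → 0.00186 × 16000 / 9.8 = 3.04 mm
Layer 67–59 kPa: Δp = 80 hPa = 8000 Pa, q̄ = 0.00113 kg/kg → 0.00113 × 8000 / 9.8 = 0.92 mm
Layer 59–40 kPa: Δp = 190 hPa = 19000 Pa, q̄ = 0.000628 kg/kg → 0.000628 × 19000 / 9.8 = 1.22 mm
Layer 40–20 kPa: Δp = 200 hPa = 20000 Pa, q̄ = 0.000333 kg/kg → 0.000333 × 20000 / 9.8 = 0.68 mm
PW = 9.42 + 3.04 + 0.92 + 1.22 + 0.68 = 15.28 ≈ 15.3 mm.
Rainfall = ε × PW = 0.27 × 15.3 = 4.1 mm.

PW ≈ 15.3 mm; rainfall ≈ 4.1 mm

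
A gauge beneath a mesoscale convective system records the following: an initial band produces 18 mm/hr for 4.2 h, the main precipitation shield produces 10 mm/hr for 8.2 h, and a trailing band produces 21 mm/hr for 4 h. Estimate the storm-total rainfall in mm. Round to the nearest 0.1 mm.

Total = Σ Rᵢ Δtᵢ = 18 × 4.2 + 10 × 8.2 + 21 × 4
      = 75.6 + 82 + 84 = 241.6 mm.

total ≈ 241.6 mm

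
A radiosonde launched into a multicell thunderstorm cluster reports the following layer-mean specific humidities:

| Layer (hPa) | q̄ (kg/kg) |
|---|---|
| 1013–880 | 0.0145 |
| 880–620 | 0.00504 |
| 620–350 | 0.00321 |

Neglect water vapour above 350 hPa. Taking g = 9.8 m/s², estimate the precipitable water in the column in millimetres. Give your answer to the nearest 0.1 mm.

PW ≈ 41.9 mm

Precipitable water is the column-integrated vapour mass per unit area: PW = (1/g) Σ q̄ Δp, with q in kg/kg and Δp in Pa (1 kg/m² of water = 1 mm).
Layer 1013–880 hPa: Δp = 133 hPa = 13300 Pa, q̄ = 0.0145 kg/kg → 0.0145 × 13300 / 9.8 = 19.68 mm
Layer 880–620 hPa: Δp = 260 hPa = 26000 Pa, q̄ = 0.00504 kg/kg → 0.00504 × 26000 / 9.8 = 13.37 mm
Layer 620–350 hPa: Δp = 270 hPa = 27000 Pa, q̄ = 0.00321 kg/kg → 0.00321 × 27000 / 9.8 = 8.84 mm
PW = 19.68 + 13.37 + 8.84 = 41.89 ≈ 41.9 mm.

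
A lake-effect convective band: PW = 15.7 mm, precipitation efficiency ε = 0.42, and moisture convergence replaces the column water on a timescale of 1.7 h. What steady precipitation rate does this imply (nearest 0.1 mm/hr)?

Each overturning extracts ε × PW = 0.42 × 15.7 = 6.594 mm.
Rate = ε·PW / τ = 6.594 / 1.7 h = 3.9 mm/hr.

R ≈ 3.9 mm/hr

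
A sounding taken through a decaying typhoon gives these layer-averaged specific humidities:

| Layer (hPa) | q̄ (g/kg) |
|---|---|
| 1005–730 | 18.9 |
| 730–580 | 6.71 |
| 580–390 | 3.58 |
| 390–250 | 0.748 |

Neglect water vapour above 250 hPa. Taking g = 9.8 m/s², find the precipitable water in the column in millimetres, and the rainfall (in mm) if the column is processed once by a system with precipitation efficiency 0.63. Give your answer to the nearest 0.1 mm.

PW ≈ 71.3 mm; rainfall ≈ 44.9 mm

Precipitable water is the column-integrated vapour mass per unit area: PW = (1/g) Σ q̄ Δp, with q in kg/kg and Δp in Pa (1 kg/m² of water = 1 mm).
Layer 1005–730 hPa: Δp = 275 hPa = 27500 Pa, q̄ = 0.0189 kg/kg → 0.0189 × 27500 / 9.8 = 53.04 mm
Layer 730–580 hPa: Δp = 150 hPa = 15000 Pa, q̄ = 0.00671 kg/kg → 0.00671 × 15000 / 9.8 = 10.27 mm
Layer 580–390 hPa: Δp = 190 hPa = 19000 Pa, q̄ = 0.00358 kg/kg → 0.00358 × 19000 / 9.8 = 6.94 mm
Layer 390–250 hPa: Δp = 140 hPa = 14000 Pa, q̄ = 0.000748 kg/kg → 0.000748 × 14000 / 9.8 = 1.07 mm
PW = 53.04 + 10.27 + 6.94 + 1.07 = 71.32 ≈ 71.3 mm.
Rainfall = ε × PW = 0.63 × 71.3 = 44.9 mm.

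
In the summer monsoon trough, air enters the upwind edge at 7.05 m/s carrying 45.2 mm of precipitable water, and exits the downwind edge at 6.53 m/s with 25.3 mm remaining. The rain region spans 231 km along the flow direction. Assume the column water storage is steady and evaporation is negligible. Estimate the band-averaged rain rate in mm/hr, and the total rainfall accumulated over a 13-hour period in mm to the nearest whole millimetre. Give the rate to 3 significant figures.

Column moisture flux per unit crosswind length is F = V × PW.
Inflow: F_in = 7.05 × 45.2 = 318.66 mm·m/s
Outflow: F_out = 6.53 × 25.3 = 165.209 mm·m/s
Steady-state rate R = (F_in − F_out)/L = (318.66 − 165.209) / 231000 m = 6.643e-04 mm/s.
R = 6.643e-04 × 3600 = 2.39 mm/hr.
Over 13 h: total = 2.39 × 13 = 31.07 ≈ 31 mm.

R ≈ 2.39 mm/hr; total ≈ 31 mm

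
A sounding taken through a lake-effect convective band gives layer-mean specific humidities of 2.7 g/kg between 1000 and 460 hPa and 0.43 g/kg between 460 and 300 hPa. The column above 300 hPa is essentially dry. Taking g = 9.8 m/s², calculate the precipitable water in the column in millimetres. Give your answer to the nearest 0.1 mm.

PW ≈ 15.6 mm

Precipitable water is the column-integrated vapour mass per unit area: PW = (1/g) Σ q̄ Δp, with q in kg/kg and Δp in Pa (1 kg/m² of water = 1 mm).
Layer 1000–460 hPa: Δp = 540 hPa = 54000 Pa, q̄ = 0.0027 kg/kg → 0.0027 × 54000 / 9.8 = 14.88 mm
Layer 460–300 hPa: Δp = 160 hPa = 16000 Pa, q̄ = 0.00043 kg/kg → 0.00043 × 16000 / 9.8 = 0.70 mm
PW = 14.88 + 0.70 = 15.58 ≈ 15.6 mm.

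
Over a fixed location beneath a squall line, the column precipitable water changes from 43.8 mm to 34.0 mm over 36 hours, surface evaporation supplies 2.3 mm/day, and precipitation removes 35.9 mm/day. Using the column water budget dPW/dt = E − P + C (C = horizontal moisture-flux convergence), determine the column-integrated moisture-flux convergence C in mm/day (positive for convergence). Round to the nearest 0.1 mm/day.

C ≈ 27.1 mm/day

dPW/dt = (34.0 − 43.8) mm / (36/24 day) = -6.533 mm/day.
C = dPW/dt − E + P = (-6.533) − 2.3 + 35.9 = 27.1 mm/day.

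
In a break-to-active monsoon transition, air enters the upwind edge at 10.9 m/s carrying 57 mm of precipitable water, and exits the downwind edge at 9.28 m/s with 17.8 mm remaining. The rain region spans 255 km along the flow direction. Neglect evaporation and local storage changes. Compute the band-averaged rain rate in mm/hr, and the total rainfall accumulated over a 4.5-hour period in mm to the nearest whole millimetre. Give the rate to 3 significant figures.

Column moisture flux per unit crosswind length is F = V × PW.
Inflow: F_in = 10.9 × 57 = 621.3 mm·m/s
Outflow: F_out = 9.28 × 17.8 = 165.184 mm·m/s
Steady-state rate R = (F_in − F_out)/L = (621.3 − 165.184) / 255000 m = 1.789e-03 mm/s.
R = 1.789e-03 × 3600 = 6.44 mm/hr.
Over 4.5 h: total = 6.44 × 4.5 = 28.98 ≈ 29 mm.

R ≈ 6.44 mm/hr; total ≈ 29 mm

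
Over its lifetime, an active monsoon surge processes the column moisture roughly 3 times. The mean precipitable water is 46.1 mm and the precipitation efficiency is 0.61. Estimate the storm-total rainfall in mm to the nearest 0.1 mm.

Each cycle deposits ε × PW = 0.61 × 46.1 = 28.121 mm.
Over 3 cycles: 3 × 28.121 = 84.4 mm.

rainfall ≈ 84.4 mm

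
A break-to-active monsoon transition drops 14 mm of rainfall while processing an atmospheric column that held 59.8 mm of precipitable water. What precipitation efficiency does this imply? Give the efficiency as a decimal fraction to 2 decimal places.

ε = rainfall / PW = 14 / 59.8 = 0.23.

ε ≈ 0.23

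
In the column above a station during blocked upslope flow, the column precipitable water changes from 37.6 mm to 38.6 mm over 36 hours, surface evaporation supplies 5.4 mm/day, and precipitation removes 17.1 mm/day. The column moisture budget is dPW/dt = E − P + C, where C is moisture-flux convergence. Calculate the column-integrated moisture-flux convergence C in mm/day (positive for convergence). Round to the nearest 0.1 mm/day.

C ≈ 12.4 mm/day

dPW/dt = (38.6 − 37.6) mm / (36/24 day) = +0.667 mm/day.
C = dPW/dt − E + P = (+0.667) − 5.4 + 17.1 = 12.4 mm/day.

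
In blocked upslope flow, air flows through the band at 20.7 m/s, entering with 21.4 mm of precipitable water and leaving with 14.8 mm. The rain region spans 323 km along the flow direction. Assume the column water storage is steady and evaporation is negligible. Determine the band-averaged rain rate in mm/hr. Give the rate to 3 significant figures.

Column moisture flux per unit crosswind length is F = V × PW.
Inflow: F_in = 20.7 × 21.4 = 442.98 mm·m/s
Outflow: F_out = 20.7 × 14.8 = 306.36 mm·m/s
Steady-state rate R = (F_in − F_out)/L = (442.98 − 306.36) / 323000 m = 4.230e-04 mm/s.
R = 4.230e-04 × 3600 = 1.52 mm/hr.

R ≈ 1.52 mm/hr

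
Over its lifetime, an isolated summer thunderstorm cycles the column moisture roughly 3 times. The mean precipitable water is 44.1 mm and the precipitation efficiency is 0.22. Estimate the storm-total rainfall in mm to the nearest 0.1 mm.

rainfall ≈ 29.1 mm

Each cycle deposits ε × PW = 0.22 × 44.1 = 9.702 mm.
Over 3 cycles: 3 × 9.702 = 29.1 mm.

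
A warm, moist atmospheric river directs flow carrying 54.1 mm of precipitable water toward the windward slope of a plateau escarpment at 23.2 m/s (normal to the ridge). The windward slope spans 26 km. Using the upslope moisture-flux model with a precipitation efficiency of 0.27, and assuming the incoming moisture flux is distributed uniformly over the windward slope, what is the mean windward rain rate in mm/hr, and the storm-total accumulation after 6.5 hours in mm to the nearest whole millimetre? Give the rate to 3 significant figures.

R ≈ 46.9 mm/hr; total ≈ 305 mm

Incoming column moisture flux per unit ridge length: F = V × PW = 23.2 × 54.1 = 1255.12 mm·m/s.
Spread over the 26 km slope with efficiency ε = 0.27: R = ε·F/W = 0.27 × 1255.12 / 26000 m = 1.303e-02 mm/s.
R = 1.303e-02 × 3600 = 46.9 mm/hr.
Over 6.5 h: total = 46.9 × 6.5 = 304.85 ≈ 305 mm.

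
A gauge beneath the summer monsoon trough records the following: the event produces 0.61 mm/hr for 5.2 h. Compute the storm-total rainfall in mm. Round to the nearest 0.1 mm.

total ≈ 3.2 mm

Total = Σ Rᵢ Δtᵢ = 0.61 × 5.2
      = 3.172 = 3.2 mm.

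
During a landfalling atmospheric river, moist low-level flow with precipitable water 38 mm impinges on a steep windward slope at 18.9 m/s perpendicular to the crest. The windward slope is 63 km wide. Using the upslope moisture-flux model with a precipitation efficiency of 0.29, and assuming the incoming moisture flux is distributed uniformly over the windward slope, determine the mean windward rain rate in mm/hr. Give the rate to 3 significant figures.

Incoming column moisture flux per unit ridge length: F = V × PW = 18.9 × 38 = 718.2 mm·m/s.
Spread over the 63 km slope with efficiency ε = 0.29: R = ε·F/W = 0.29 × 718.2 / 63000 m = 3.306e-03 mm/s.
R = 3.306e-03 × 3600 = 11.9 mm/hr.

R ≈ 11.9 mm/hr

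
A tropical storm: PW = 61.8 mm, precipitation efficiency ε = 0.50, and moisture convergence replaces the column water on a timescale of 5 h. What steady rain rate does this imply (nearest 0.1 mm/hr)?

Each overturning extracts ε × PW = 0.50 × 61.8 = 30.9 mm.
Rate = ε·PW / τ = 30.9 / 5 h = 6.2 mm/hr.

R ≈ 6.2 mm/hr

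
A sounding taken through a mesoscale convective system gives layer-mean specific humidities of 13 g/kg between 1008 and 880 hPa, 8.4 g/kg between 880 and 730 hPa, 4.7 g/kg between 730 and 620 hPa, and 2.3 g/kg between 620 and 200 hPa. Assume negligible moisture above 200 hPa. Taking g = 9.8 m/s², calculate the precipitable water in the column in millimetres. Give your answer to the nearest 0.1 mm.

Precipitable water is the column-integrated vapour mass per unit area: PW = (1/g) Σ q̄ Δp, with q in kg/kg and Δp in Pa (1 kg/m² of water = 1 mm).
Layer 1008–880 hPa: Δp = 128 hPa = 12800 Pa, q̄ = 0.013 kg/kg → 0.013 × 12800 / 9.8 = 16.98 mm
Layer 880–730 hPa: Δp = 150 hPa = 15000 Pa, q̄ = 0.0084 kg/kg → 0.0084 × 15000 / 9.8 = 12.86 mm
Layer 730–620 hPa: Δp = 110 hPa = 11000 Pa, q̄ = 0.0047 kg/kg → 0.0047 × 11000 / 9.8 = 5.28 mm
Layer 620–200 hPa: Δp = 420 hPa = 42000 Pa, q̄ = 0.0023 kg/kg → 0.0023 × 42000 / 9.8 = 9.86 mm
PW = 16.98 + 12.86 + 5.28 + 9.86 = 44.98 ≈ 45.0 mm.

PW ≈ 45.0 mm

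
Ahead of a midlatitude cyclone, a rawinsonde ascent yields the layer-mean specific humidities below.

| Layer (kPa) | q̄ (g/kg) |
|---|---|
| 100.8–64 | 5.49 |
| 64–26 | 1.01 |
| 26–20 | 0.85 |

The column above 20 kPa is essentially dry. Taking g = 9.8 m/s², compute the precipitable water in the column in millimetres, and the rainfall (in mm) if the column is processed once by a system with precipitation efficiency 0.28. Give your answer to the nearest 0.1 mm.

Precipitable water is the column-integrated vapour mass per unit area: PW = (1/g) Σ q̄ Δp, with q in kg/kg and Δp in Pa (1 kg/m² of water = 1 mm).
Layer 100.8–64 kPa: Δp = 368 hPa = 36800 Pa, q̄ = 0.00549 kg/kg → 0.00549 × 36800 / 9.8 = 20.62 mm
Layer 64–26 kPa: Δp = 380 hPa = 38000 Pa, q̄ = 0.00101 kg/kg → 0.00101 × 38000 / 9.8 = 3.92 mm
Layer 26–20 kPa: Δp = 60 hPa = 6000 Pa, q̄ = 0.00085 kg/kg → 0.00085 × 6000 / 9.8 = 0.52 mm
PW = 20.62 + 3.92 + 0.52 = 25.06 ≈ 25.1 mm.
Rainfall = ε × PW = 0.28 × 25.1 = 7.0 mm.

PW ≈ 25.1 mm; rainfall ≈ 7.0 mm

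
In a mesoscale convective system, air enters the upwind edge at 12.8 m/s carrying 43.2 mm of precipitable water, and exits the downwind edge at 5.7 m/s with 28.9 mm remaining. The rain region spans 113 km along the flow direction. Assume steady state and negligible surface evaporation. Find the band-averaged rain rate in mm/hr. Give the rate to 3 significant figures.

R ≈ 12.4 mm/hr

Column moisture flux per unit crosswind length is F = V × PW.
Inflow: F_in = 12.8 × 43.2 = 552.96 mm·m/s
Outflow: F_out = 5.7 × 28.9 = 164.73 mm·m/s
Steady-state rate R = (F_in − F_out)/L = (552.96 − 164.73) / 113000 m = 3.436e-03 mm/s.
R = 3.436e-03 × 3600 = 12.4 mm/hr.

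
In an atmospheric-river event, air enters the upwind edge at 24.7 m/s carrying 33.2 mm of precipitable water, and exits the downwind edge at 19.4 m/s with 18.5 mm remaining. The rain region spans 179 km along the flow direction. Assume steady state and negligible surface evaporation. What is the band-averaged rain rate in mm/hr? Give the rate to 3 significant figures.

Column moisture flux per unit crosswind length is F = V × PW.
Inflow: F_in = 24.7 × 33.2 = 820.04 mm·m/s
Outflow: F_out = 19.4 × 18.5 = 358.9 mm·m/s
Steady-state rate R = (F_in − F_out)/L = (820.04 − 358.9) / 179000 m = 2.576e-03 mm/s.
R = 2.576e-03 × 3600 = 9.27 mm/hr.

R ≈ 9.27 mm/hr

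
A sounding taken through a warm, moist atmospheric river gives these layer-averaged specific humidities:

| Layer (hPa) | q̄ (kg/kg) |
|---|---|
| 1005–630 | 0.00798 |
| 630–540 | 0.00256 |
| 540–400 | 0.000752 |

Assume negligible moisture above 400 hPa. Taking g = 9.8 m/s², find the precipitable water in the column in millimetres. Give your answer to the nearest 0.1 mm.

Precipitable water is the column-integrated vapour mass per unit area: PW = (1/g) Σ q̄ Δp, with q in kg/kg and Δp in Pa (1 kg/m² of water = 1 mm).
Layer 1005–630 hPa: Δp = 375 hPa = 37500 Pa, q̄ = 0.00798 kg/kg → 0.00798 × 37500 / 9.8 = 30.54 mm
Layer 630–540 hPa: Δp = 90 hPa = 9000 Pa, q̄ = 0.00256 kg/kg → 0.00256 × 9000 / 9.8 = 2.35 mm
Layer 540–400 hPa: Δp = 140 hPa = 14000 Pa, q̄ = 0.000752 kg/kg → 0.000752 × 14000 / 9.8 = 1.07 mm
PW = 30.54 + 2.35 + 1.07 = 33.96 ≈ 34.0 mm.

PW ≈ 34.0 mm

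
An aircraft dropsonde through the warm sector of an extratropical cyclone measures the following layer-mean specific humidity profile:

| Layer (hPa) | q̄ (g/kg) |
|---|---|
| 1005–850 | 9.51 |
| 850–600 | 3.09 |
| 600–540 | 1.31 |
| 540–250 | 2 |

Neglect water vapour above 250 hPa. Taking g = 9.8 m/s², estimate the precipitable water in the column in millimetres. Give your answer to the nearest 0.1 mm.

Precipitable water is the column-integrated vapour mass per unit area: PW = (1/g) Σ q̄ Δp, with q in kg/kg and Δp in Pa (1 kg/m² of water = 1 mm).
Layer 1005–850 hPa: Δp = 155 hPa = 15500 Pa, q̄ = 0.00951 kg/kg → 0.00951 × 15500 / 9.8 = 15.04 mm
Layer 850–600 hPa: Δp = 250 hPa = 25000 Pa, q̄ = 0.00309 kg/kg → 0.00309 × 25000 / 9.8 = 7.88 mm
Layer 600–540 hPa: Δp = 60 hPa = 6000 Pa, q̄ = 0.00131 kg/kg → 0.00131 × 6000 / 9.8 = 0.80 mm
Layer 540–250 hPa: Δp = 290 hPa = 29000 Pa, q̄ = 0.002 kg/kg → 0.002 × 29000 / 9.8 = 5.92 mm
PW = 15.04 + 7.88 + 0.80 + 5.92 = 29.64 ≈ 29.6 mm.

PW ≈ 29.6 mm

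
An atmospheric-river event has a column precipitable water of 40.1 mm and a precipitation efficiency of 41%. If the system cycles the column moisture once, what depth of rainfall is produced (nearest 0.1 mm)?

Rainfall = ε × PW = 0.41 × 40.1 = 16.4 mm.

rainfall ≈ 16.4 mm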